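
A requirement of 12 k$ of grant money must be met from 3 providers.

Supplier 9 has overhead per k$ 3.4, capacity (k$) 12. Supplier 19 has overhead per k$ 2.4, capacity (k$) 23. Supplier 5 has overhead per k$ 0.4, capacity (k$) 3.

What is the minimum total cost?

22.8

Cheapest first:
Supplier 5 (0.4): use full 3 → 9 k$ to go.
Supplier 19 at 2.4: take 9 of its 23 → requirement met.
Supplier 9: unused.
Cost = 3×0.4 + 9×2.4 = 22.8.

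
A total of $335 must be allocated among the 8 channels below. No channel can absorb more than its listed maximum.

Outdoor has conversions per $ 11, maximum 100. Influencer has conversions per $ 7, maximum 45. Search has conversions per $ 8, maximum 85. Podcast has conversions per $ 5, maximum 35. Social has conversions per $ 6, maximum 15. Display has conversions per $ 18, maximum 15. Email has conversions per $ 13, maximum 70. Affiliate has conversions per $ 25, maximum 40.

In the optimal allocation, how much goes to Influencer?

25

Highest conversions per $ first: Affiliate 25 > Display 18 > Email 13 > Outdoor 11 > Search 8 > Influencer 7 > Social 6 > Podcast 5.
Affiliate: +40 to 40 (cap) ; 295 left.
Display: +15 to 15 (cap) ; 280 left.
Email: +70 to 70 (cap) ; 210 left.
Give Outdoor 100 to hit its cap of 100 ; 110 left.
Search takes 85 to reach its cap of 85 ; 25 left.
Influencer: +25 (room for 45) → 25. Pool exhausted.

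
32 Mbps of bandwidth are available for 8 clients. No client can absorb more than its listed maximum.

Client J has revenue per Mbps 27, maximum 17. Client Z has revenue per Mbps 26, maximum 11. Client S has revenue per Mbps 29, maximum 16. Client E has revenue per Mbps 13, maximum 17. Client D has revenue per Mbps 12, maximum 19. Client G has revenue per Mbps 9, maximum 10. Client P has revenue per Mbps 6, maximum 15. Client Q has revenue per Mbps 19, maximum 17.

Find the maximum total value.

Rank by revenue per Mbps: Client S 29 > Client J 27 > Client Z 26 > Client Q 19 > Client E 13 > Client D 12 > Client G 9 > Client P 6.
Client S takes 16 to reach its cap of 16 ; 16 left.
Client J: +16 (room for 17) → 16. Pool exhausted.
Total = 27×16 + 29×16 = 896.

896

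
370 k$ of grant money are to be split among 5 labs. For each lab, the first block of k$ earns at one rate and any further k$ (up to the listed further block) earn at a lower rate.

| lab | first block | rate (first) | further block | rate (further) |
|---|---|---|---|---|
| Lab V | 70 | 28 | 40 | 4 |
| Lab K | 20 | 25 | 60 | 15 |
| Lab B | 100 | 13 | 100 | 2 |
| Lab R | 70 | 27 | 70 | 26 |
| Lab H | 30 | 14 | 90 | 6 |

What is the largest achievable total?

8140

Rank every tier by rate: Lab V/first 28 > Lab R/first 27 > Lab R/second 26 > Lab K/first 25 > Lab K/second 15 > Lab H/first 14 > Lab B/first 13 > Lab H/second 6 > Lab V/second 4 > Lab B/second 2.
Lab V first at 28: fill all 70 → 300 left.
Lab R first at 27: fill all 70 → 230 left.
Lab R second at 26: fill all 70 → 160 left.
Lab K/first (25): +20 → 140 left.
Lab K/second (15): +60 → 80 left.
Lab H first at 14: fill all 30 → 50 left.
50 remain; put them into Lab B first at 13.
Total = 28×70 + 27×70 + 26×70 + 25×20 + 15×60 + 14×30 + 13×50 = 8140.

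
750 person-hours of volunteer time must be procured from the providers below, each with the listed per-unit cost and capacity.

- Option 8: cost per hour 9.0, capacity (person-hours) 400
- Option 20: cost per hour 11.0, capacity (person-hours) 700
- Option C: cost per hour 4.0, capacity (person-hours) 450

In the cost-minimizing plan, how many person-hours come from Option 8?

300

Cheapest first:
Take 450 from Option C at 4.0 — need 300 more.
Take 300 from Option 8 at 9.0 to finish.
Option 20: unused.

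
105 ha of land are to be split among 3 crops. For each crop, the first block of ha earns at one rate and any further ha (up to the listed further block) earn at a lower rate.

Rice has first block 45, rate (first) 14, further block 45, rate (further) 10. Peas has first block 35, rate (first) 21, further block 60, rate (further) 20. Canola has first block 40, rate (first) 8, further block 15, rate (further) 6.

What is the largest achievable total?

2075

Order all 6 blocks by rate: Peas/tier1 21 > Peas/tier2 20 > Rice/tier1 14 > Rice/tier2 10 > Canola/tier1 8 > Canola/tier2 6.
Peas tier1 at 21: fill all 35 ; 70 left.
Fill Peas tier2 block (60 at 20) ; 10 left.
10 remain; put them into Rice tier1 at 14.
Total = 21×35 + 20×60 + 14×10 = 2075.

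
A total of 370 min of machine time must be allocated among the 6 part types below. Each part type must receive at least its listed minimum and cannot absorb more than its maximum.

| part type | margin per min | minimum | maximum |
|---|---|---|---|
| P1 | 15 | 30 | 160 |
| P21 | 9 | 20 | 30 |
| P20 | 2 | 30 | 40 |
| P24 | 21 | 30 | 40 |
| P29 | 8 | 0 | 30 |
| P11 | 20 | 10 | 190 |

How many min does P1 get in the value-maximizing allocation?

90

Meeting every minimum uses 30+20+30+30+0+10 = 120 min, leaving 250.
Rank by margin per min: P24 21 > P11 20 > P1 15 > P21 9 > P29 8 > P20 2.
Give P24 10 more to hit its cap of 40 — 240 left.
P11: +180 to 190 (cap) — 60 left.
Only 60 left; P1 takes them to reach 90.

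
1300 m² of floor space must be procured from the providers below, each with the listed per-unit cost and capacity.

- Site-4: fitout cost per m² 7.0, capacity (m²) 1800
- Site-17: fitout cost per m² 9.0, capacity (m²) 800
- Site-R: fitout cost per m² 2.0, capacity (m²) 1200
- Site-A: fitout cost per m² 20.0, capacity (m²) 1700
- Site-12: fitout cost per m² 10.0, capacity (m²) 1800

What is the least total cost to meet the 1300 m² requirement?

3100

Use providers in increasing cost order.
Site-R (2.0): use full 1200 — 100 m² to go.
Take 100 from Site-4 at 7.0 to finish.
Site-17, Site-12, Site-A: unused.
Cost = 1200×2.0 + 100×7.0 = 3100.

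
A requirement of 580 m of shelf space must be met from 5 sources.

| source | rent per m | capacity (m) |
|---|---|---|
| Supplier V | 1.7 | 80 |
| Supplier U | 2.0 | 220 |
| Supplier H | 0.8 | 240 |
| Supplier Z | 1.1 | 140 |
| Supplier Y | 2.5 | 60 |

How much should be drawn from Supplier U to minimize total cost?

Cheapest first:
Supplier H (0.8): use full 240 → 340 m to go.
Take 140 from Supplier Z at 1.1 → need 200 more.
Supplier V at 1.7: take all 80 m → 120 still needed.
Supplier U at 2.0: take 120 of its 220 → requirement met.
Supplier Y: unused.

120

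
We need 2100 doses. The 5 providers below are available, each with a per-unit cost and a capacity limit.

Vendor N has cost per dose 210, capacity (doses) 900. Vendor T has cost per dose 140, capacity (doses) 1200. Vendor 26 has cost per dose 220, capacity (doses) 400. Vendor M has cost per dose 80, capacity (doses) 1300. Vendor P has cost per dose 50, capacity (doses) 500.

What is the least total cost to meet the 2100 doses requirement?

171000

Cheapest first:
Vendor P (50): use full 500 ; 1600 doses to go.
Vendor M (80): use full 1300 ; 300 doses to go.
Vendor T at 140: take 300 of its 1200 ; requirement met.
Vendor N, Vendor 26: unused.
Cost = 500×50 + 1300×80 + 300×140 = 171000.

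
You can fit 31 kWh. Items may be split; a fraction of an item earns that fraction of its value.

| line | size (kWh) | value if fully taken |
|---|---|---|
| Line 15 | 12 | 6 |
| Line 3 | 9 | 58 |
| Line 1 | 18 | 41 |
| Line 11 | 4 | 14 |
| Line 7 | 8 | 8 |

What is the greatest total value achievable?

Sort by value density: Line 3 58/9≈6.44, Line 11 14/4≈3.5, Line 1 41/18≈2.28, Line 7 8/8≈1, Line 15 6/12≈0.5.
All 9 kWh of Line 3 fit (value 58) — 22 remain.
All 4 kWh of Line 11 fit (value 14) — 18 remain.
Line 1: take in full, 18 kWh for value 41 — 0 left.
Total value = 113.

113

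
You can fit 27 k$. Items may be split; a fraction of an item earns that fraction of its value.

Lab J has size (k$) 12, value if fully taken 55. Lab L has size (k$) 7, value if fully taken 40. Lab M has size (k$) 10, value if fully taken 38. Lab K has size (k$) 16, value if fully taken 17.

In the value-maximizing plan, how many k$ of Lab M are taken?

Sort by value density: Lab L 40/7≈5.71, Lab J 55/12≈4.58, Lab M 38/10≈3.8, Lab K 17/16≈1.06.
All 7 k$ of Lab L fit (value 40) ; 20 remain.
All 12 k$ of Lab J fit (value 55) ; 8 remain.
Only 8 k$ remain; take 8/10 of Lab M for value 38×8/10 = 30.4.

8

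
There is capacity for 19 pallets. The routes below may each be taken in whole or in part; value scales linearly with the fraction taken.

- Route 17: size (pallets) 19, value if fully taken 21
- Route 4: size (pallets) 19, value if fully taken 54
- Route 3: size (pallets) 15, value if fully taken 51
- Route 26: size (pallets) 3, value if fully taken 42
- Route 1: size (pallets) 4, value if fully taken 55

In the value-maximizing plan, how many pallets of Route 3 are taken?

12

Sort by value density: Route 26 42/3≈14, Route 1 55/4≈13.8, Route 3 51/15≈3.4, Route 4 54/19≈2.84, Route 17 21/19≈1.11.
All 3 pallets of Route 26 fit (value 42) → 16 remain.
All 4 pallets of Route 1 fit (value 55) → 12 remain.
Fill the last 12 pallets with part of Route 3: 12/15 of it earns 40.8.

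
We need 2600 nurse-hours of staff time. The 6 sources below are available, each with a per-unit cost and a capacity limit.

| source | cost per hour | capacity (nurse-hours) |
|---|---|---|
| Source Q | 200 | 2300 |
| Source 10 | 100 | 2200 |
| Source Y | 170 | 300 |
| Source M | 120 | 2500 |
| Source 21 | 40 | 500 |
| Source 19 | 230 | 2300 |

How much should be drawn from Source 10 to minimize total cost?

Fill from the cheapest source first.
Source 21 at 40: take all 500 nurse-hours ; 2100 still needed.
Take 2100 from Source 10 at 100 to finish.
Source M, Source Y, Source Q, Source 19: unused.

2100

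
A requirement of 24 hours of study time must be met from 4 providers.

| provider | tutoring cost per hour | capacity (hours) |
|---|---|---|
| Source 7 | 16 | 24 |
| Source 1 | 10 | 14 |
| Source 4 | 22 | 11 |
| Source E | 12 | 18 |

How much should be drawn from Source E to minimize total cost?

Fill from the cheapest provider first.
Source 1 at 10: take all 14 hours — 10 still needed.
Source E (12): take the remaining 10 — done.
Source 7, Source 4: unused.

10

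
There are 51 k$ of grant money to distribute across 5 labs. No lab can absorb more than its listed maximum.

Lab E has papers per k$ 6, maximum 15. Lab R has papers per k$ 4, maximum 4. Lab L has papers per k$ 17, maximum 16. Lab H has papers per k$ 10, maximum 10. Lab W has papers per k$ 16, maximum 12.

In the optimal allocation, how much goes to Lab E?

13

Order the labs by papers per k$: Lab L 17 > Lab W 16 > Lab H 10 > Lab E 6 > Lab R 4.
Lab L: +16 to 16 (cap) ; 35 left.
Lab W: +12 to 12 (cap) ; 23 left.
Give Lab H 10 to hit its cap of 10 ; 13 left.
Lab E has room for 15 but only 13 remain, so it gets 13.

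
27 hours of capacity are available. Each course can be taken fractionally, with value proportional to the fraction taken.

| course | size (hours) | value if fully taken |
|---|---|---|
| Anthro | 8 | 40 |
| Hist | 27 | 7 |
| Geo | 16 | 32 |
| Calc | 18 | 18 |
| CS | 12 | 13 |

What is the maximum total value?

Rank by value-to-size ratio: Anthro 40/8≈5, Geo 32/16≈2, CS 13/12≈1.08, Calc 18/18≈1, Hist 7/27≈0.259.
Anthro: take in full, 8 hours for value 40 → 19 left.
All 16 hours of Geo fit (value 32) → 3 remain.
Fill the last 3 hours with part of CS: 3/12 of it earns 3.25.
Total value = 75.25.

75.25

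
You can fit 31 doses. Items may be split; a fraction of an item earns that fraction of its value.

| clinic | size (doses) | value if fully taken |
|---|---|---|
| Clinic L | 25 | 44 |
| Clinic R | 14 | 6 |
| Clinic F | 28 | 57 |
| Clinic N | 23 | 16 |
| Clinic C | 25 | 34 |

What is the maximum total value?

Sort by value density: Clinic F 57/28≈2.04, Clinic L 44/25≈1.76, Clinic C 34/25≈1.36, Clinic N 16/23≈0.696, Clinic R 6/14≈0.429.
Clinic F: take in full, 28 doses for value 57 — 3 left.
Fill the last 3 doses with part of Clinic L: 3/25 of it earns 5.28.
Total value = 62.28.

62.28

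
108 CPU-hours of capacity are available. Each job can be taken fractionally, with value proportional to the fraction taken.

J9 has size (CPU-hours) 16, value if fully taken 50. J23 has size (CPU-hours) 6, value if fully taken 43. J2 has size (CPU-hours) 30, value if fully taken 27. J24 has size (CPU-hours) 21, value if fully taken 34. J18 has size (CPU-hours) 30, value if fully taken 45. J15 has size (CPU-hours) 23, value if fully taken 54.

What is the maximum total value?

236.8

Sort by value density: J23 43/6≈7.17, J9 50/16≈3.12, J15 54/23≈2.35, J24 34/21≈1.62, J18 45/30≈1.5, J2 27/30≈0.9.
All 6 CPU-hours of J23 fit (value 43) — 102 remain.
Take all of J9 (16 CPU-hours, value 50) — 86 CPU-hours left.
Take all of J15 (23 CPU-hours, value 54) — 63 CPU-hours left.
J24: take in full, 21 CPU-hours for value 34 — 42 left.
Take all of J18 (30 CPU-hours, value 45) — 12 CPU-hours left.
Fill the last 12 CPU-hours with part of J2: 12/30 of it earns 10.8.
Total value = 236.8.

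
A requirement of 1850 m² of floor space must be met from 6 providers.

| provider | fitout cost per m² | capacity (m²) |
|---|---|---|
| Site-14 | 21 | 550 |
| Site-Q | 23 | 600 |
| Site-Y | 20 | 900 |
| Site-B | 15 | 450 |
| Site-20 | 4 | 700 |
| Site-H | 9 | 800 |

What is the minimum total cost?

15250

Use providers in increasing cost order.
Site-20 (4): use full 700 ; 1150 m² to go.
Site-H (9): use full 800 ; 350 m² to go.
Take 350 from Site-B at 15 to finish.
Site-Y, Site-14, Site-Q: unused.
Cost = 700×4 + 800×9 + 350×15 = 15250.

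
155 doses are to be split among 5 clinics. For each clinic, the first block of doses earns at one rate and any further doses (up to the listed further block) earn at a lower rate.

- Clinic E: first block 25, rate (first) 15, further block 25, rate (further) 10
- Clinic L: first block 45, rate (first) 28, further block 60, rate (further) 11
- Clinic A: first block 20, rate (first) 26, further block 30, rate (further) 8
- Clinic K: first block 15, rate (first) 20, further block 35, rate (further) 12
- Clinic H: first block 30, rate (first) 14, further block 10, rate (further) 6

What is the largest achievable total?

Treat each block as its own option and order by rate: Clinic L/tier1 28 > Clinic A/tier1 26 > Clinic K/tier1 20 > Clinic E/tier1 15 > Clinic H/tier1 14 > Clinic K/tier2 12 > Clinic L/tier2 11 > Clinic E/tier2 10 > Clinic A/tier2 8 > Clinic H/tier2 6.
Clinic L/tier1 (28): +45 — 110 left.
Fill Clinic A tier1 block (20 at 26) — 90 left.
Fill Clinic K tier1 block (15 at 20) — 75 left.
Fill Clinic E tier1 block (25 at 15) — 50 left.
Clinic H tier1 at 14: fill all 30 — 20 left.
Clinic K tier2 at 12: only 20 left, fill 20.
Total = 28×45 + 26×20 + 20×15 + 15×25 + 14×30 + 12×20 = 3115.

3115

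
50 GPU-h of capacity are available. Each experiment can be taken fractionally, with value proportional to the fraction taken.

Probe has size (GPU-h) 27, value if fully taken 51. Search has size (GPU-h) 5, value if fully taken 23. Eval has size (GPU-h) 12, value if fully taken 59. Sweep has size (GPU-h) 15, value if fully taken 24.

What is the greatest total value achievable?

142.6

Best value per unit of size first: Eval 59/12≈4.92, Search 23/5≈4.6, Probe 51/27≈1.89, Sweep 24/15≈1.6.
All 12 GPU-h of Eval fit (value 59) → 38 remain.
Search: take in full, 5 GPU-h for value 23 → 33 left.
Probe: take in full, 27 GPU-h for value 51 → 6 left.
6 GPU-h left: a 6/15 share of Sweep gives 24×6/15 = 9.6.
Total value = 142.6.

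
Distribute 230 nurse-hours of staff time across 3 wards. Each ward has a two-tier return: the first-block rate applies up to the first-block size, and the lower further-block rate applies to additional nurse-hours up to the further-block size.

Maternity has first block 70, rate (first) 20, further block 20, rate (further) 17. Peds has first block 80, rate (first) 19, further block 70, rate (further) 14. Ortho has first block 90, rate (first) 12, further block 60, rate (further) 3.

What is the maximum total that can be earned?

4100

Order all 6 blocks by rate: Maternity/tier1 20 > Peds/tier1 19 > Maternity/tier2 17 > Peds/tier2 14 > Ortho/tier1 12 > Ortho/tier2 3.
Maternity tier1 at 20: fill all 70 → 160 left.
Peds tier1 at 19: fill all 80 → 80 left.
Fill Maternity tier2 block (20 at 17) → 60 left.
Peds/tier2: +60 of 70 at 14; pool empty.
Total = 20×70 + 19×80 + 17×20 + 14×60 = 4100.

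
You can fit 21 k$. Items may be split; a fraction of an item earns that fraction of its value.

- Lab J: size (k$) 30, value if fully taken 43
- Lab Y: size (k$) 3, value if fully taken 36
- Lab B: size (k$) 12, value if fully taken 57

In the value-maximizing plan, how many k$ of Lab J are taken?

6

Sort by value density: Lab Y 36/3≈12, Lab B 57/12≈4.75, Lab J 43/30≈1.43.
All 3 k$ of Lab Y fit (value 36) — 18 remain.
Take all of Lab B (12 k$, value 57) — 6 k$ left.
Fill the last 6 k$ with part of Lab J: 6/30 of it earns 8.6.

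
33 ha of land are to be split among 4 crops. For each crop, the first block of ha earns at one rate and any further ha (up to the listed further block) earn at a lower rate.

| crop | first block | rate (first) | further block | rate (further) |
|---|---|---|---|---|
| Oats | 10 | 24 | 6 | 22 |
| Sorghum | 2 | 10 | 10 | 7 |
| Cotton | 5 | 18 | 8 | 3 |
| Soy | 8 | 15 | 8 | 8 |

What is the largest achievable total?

Rank every tier by rate: Oats/T1 24 > Oats/T2 22 > Cotton/T1 18 > Soy/T1 15 > Sorghum/T1 10 > Soy/T2 8 > Sorghum/T2 7 > Cotton/T2 3.
Oats/T1 (24): +10 → 23 left.
Oats/T2 (22): +6 → 17 left.
Cotton T1 at 18: fill all 5 → 12 left.
Soy T1 at 15: fill all 8 → 4 left.
Sorghum/T1 (10): +2 → 2 left.
2 remain; put them into Soy T2 at 8.
Total = 24×10 + 22×6 + 18×5 + 15×8 + 10×2 + 8×2 = 618.

618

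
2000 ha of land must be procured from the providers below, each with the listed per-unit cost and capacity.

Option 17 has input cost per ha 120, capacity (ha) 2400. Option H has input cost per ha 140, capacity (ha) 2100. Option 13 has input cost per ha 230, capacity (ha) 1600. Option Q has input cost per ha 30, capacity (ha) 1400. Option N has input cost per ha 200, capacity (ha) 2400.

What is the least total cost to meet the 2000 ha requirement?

114000

Fill from the cheapest provider first.
Take 1400 from Option Q at 30 ; need 600 more.
Option 17 at 120: take 600 of its 2400 ; requirement met.
Option H, Option N, Option 13: unused.
Cost = 1400×30 + 600×120 = 114000.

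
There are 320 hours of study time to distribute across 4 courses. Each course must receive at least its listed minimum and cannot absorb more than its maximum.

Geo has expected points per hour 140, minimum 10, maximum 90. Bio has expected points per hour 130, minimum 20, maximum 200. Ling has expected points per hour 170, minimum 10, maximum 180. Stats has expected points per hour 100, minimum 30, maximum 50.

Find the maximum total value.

48800

Meeting every minimum uses 10+20+10+30 = 70 hours, leaving 250.
Highest expected points per hour first: Ling 170 > Geo 140 > Bio 130 > Stats 100.
Ling: +170 to 180 (cap) → 80 left.
Geo takes 80 more to reach its cap of 90 → 0 left.
Total = 140×90 + 130×20 + 170×180 + 100×30 = 48800.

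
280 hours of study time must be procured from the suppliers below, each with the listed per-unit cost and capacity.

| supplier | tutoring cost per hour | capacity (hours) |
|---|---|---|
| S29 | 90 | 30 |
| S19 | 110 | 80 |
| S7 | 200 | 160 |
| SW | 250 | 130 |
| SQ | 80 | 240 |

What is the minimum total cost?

23000

Cheapest first:
SQ (80): use full 240 → 40 hours to go.
Take 30 from S29 at 90 → need 10 more.
Take 10 from S19 at 110 to finish.
S7, SW: unused.
Cost = 240×80 + 30×90 + 10×110 = 23000.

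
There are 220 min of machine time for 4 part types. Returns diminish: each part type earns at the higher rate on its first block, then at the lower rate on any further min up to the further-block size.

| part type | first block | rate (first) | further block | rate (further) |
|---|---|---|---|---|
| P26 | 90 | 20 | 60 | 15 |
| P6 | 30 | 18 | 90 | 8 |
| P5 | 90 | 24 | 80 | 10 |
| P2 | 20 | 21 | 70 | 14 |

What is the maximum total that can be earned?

4740

Rank every tier by rate: P5/first 24 > P2/first 21 > P26/first 20 > P6/first 18 > P26/second 15 > P2/second 14 > P5/second 10 > P6/second 8.
Fill P5 first block (90 at 24) — 130 left.
P2/first (21): +20 — 110 left.
Fill P26 first block (90 at 20) — 20 left.
P6/first: +20 of 30 at 18; pool empty.
Total = 24×90 + 21×20 + 20×90 + 18×20 = 4740.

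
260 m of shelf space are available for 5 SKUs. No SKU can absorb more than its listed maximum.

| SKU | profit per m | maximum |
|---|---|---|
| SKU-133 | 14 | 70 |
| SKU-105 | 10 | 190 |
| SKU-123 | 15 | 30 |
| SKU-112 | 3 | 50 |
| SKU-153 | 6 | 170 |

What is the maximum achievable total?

Rank by profit per m: SKU-123 15 > SKU-133 14 > SKU-105 10 > SKU-153 6 > SKU-112 3.
Give SKU-123 30 to hit its cap of 30 ; 230 left.
SKU-133: +70 to 70 (cap) ; 160 left.
SKU-105: +160 (room for 190) → 160. Pool exhausted.
Total = 14×70 + 10×160 + 15×30 = 3030.

3030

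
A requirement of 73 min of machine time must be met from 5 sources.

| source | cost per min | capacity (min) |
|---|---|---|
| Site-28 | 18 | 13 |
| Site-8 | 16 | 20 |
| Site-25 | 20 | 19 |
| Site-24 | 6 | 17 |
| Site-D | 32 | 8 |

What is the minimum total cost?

Fill from the cheapest source first.
Take 17 from Site-24 at 6 → need 56 more.
Take 20 from Site-8 at 16 → need 36 more.
Take 13 from Site-28 at 18 → need 23 more.
Site-25 (20): use full 19 → 4 min to go.
Site-D at 32: take 4 of its 8 → requirement met.
Cost = 17×6 + 20×16 + 13×18 + 19×20 + 4×32 = 1164.

1164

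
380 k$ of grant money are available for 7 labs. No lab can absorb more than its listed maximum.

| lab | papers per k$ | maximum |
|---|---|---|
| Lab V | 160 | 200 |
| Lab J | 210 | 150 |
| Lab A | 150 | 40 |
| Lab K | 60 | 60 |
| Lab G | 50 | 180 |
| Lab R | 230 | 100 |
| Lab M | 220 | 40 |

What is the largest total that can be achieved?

77700

Highest papers per k$ first: Lab R 230 > Lab M 220 > Lab J 210 > Lab V 160 > Lab A 150 > Lab K 60 > Lab G 50.
Lab R: +100 to 100 (cap) — 280 left.
Lab M takes 40 to reach its cap of 40 — 240 left.
Lab J: +150 to 150 (cap) — 90 left.
Lab V has room for 200 but only 90 remain, so it gets 90.
Total = 160×90 + 210×150 + 230×100 + 220×40 = 77700.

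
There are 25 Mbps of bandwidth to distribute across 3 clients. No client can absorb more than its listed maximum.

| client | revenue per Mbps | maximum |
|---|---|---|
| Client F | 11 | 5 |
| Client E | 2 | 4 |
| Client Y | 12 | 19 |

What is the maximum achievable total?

Highest revenue per Mbps first: Client Y 12 > Client F 11 > Client E 2.
Give Client Y 19 to hit its cap of 19 — 6 left.
Give Client F 5 to hit its cap of 5 — 1 left.
Only 1 left; Client E takes them to reach 1.
Total = 11×5 + 2×1 + 12×19 = 285.

285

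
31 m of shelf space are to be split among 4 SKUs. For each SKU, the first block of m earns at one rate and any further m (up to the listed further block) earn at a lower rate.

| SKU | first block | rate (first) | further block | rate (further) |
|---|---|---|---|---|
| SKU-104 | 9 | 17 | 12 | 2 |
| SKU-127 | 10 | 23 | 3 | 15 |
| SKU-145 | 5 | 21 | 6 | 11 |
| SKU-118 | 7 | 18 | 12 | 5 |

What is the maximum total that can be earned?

Rank every tier by rate: SKU-127/T1 23 > SKU-145/T1 21 > SKU-118/T1 18 > SKU-104/T1 17 > SKU-127/T2 15 > SKU-145/T2 11 > SKU-118/T2 5 > SKU-104/T2 2.
SKU-127/T1 (23): +10 → 21 left.
SKU-145/T1 (21): +5 → 16 left.
Fill SKU-118 T1 block (7 at 18) → 9 left.
Fill SKU-104 T1 block (9 at 17) → 0 left.
Total = 23×10 + 21×5 + 18×7 + 17×9 = 614.

614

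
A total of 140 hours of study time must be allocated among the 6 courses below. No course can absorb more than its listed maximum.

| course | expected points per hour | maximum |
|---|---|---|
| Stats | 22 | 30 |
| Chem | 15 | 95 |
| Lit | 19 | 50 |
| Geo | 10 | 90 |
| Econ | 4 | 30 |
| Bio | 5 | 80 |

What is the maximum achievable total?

Order the courses by expected points per hour: Stats 22 > Lit 19 > Chem 15 > Geo 10 > Bio 5 > Econ 4.
Stats: +30 to 30 (cap) ; 110 left.
Lit: +50 to 50 (cap) ; 60 left.
Chem: +60 (room for 95) → 60. Pool exhausted.
Total = 22×30 + 15×60 + 19×50 = 2510.

2510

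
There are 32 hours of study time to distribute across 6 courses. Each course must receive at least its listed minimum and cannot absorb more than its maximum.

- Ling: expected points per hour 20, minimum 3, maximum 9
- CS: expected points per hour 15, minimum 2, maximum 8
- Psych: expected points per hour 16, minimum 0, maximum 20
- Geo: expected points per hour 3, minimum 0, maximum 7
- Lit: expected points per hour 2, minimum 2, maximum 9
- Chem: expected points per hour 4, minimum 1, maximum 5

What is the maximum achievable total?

Meeting every minimum uses 3+2+0+0+2+1 = 8 hours, leaving 24.
Order the courses by expected points per hour: Ling 20 > Psych 16 > CS 15 > Chem 4 > Geo 3 > Lit 2.
Give Ling 6 more to hit its cap of 9 ; 18 left.
Psych: +18 (room for 20) → 18. Pool exhausted.
Total = 20×9 + 15×2 + 16×18 + 2×2 + 4×1 = 506.

506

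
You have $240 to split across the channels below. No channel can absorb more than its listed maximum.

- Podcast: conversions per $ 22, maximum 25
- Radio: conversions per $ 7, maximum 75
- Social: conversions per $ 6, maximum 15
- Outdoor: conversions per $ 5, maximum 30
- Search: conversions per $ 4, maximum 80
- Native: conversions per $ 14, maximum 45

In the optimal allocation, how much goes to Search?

50

Order the channels by conversions per $: Podcast 22 > Native 14 > Radio 7 > Social 6 > Outdoor 5 > Search 4.
Podcast: +25 to 25 (cap) — 215 left.
Give Native 45 to hit its cap of 45 — 170 left.
Give Radio 75 to hit its cap of 75 — 95 left.
Social takes 15 to reach its cap of 15 — 80 left.
Give Outdoor 30 to hit its cap of 30 — 50 left.
Only 50 left; Search takes them to reach 50.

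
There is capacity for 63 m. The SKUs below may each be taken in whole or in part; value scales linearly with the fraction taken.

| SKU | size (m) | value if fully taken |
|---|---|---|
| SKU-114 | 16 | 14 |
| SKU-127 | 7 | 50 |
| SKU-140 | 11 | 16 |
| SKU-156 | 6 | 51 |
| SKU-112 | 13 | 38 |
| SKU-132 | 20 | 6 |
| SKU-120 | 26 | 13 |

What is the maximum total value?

Rank by value-to-size ratio: SKU-156 51/6≈8.5, SKU-127 50/7≈7.14, SKU-112 38/13≈2.92, SKU-140 16/11≈1.45, SKU-114 14/16≈0.875, SKU-120 13/26≈0.5, SKU-132 6/20≈0.3.
All 6 m of SKU-156 fit (value 51) ; 57 remain.
SKU-127: take in full, 7 m for value 50 ; 50 left.
SKU-112: take in full, 13 m for value 38 ; 37 left.
Take all of SKU-140 (11 m, value 16) ; 26 m left.
Take all of SKU-114 (16 m, value 14) ; 10 m left.
Only 10 m remain; take 10/26 of SKU-120 for value 13×10/26 = 5.
Total value = 174.

174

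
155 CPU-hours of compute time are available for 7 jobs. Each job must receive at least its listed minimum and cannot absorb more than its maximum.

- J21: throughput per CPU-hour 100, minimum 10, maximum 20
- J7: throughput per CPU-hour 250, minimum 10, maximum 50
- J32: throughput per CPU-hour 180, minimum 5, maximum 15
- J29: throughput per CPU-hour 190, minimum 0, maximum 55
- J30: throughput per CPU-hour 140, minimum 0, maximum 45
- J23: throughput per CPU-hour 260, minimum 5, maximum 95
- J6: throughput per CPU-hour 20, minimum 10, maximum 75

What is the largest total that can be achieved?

35550

Meeting every minimum uses 10+10+5+0+0+5+10 = 40 CPU-hours, leaving 115.
Order the jobs by throughput per CPU-hour: J23 260 > J7 250 > J29 190 > J32 180 > J30 140 > J21 100 > J6 20.
Give J23 90 more to hit its cap of 95 → 25 left.
J7 has room for 40 more but only 25 remain, so it gets 35.
Total = 100×10 + 250×35 + 180×5 + 260×95 + 20×10 = 35550.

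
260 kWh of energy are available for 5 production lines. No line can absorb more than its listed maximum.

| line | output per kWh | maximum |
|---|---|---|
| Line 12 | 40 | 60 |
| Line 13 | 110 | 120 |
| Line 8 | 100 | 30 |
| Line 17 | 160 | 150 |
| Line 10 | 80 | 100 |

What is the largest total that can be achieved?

Highest output per kWh first: Line 17 160 > Line 13 110 > Line 8 100 > Line 10 80 > Line 12 40.
Give Line 17 150 to hit its cap of 150 → 110 left.
Only 110 left; Line 13 takes them to reach 110.
Total = 110×110 + 160×150 = 36100.

36100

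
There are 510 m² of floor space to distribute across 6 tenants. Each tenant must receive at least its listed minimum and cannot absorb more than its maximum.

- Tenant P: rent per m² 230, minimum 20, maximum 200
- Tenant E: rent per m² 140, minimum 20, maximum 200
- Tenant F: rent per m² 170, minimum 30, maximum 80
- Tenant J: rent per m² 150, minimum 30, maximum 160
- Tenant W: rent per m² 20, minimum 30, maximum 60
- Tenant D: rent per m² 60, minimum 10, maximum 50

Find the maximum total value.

Meeting every minimum uses 20+20+30+30+30+10 = 140 m², leaving 370.
Highest rent per m² first: Tenant P 230 > Tenant F 170 > Tenant J 150 > Tenant E 140 > Tenant D 60 > Tenant W 20.
Tenant P: +180 to 200 (cap) ; 190 left.
Give Tenant F 50 more to hit its cap of 80 ; 140 left.
Tenant J: +130 to 160 (cap) ; 10 left.
Only 10 left; Tenant E takes them to reach 30.
Total = 230×200 + 140×30 + 170×80 + 150×160 + 20×30 + 60×10 = 89000.

89000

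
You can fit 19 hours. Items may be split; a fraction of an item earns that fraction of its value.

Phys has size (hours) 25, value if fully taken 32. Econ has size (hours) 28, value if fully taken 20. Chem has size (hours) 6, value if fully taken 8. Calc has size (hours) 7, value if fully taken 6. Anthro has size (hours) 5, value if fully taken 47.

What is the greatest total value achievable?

Best value per unit of size first: Anthro 47/5≈9.4, Chem 8/6≈1.33, Phys 32/25≈1.28, Calc 6/7≈0.857, Econ 20/28≈0.714.
All 5 hours of Anthro fit (value 47) → 14 remain.
Take all of Chem (6 hours, value 8) → 8 hours left.
8 hours left: a 8/25 share of Phys gives 32×8/25 = 10.24.
Total value = 65.24.

65.24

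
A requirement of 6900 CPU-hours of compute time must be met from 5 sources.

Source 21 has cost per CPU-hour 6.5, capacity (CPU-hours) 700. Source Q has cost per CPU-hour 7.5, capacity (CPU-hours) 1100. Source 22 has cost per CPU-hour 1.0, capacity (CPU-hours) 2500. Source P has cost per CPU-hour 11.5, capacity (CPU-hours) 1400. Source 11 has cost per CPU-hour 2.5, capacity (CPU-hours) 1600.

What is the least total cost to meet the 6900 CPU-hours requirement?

30800

Cheapest first:
Source 22 at 1.0: take all 2500 CPU-hours ; 4400 still needed.
Take 1600 from Source 11 at 2.5 ; need 2800 more.
Take 700 from Source 21 at 6.5 ; need 2100 more.
Source Q (7.5): use full 1100 ; 1000 CPU-hours to go.
Source P (11.5): take the remaining 1000 ; done.
Cost = 2500×1.0 + 1600×2.5 + 700×6.5 + 1100×7.5 + 1000×11.5 = 30800.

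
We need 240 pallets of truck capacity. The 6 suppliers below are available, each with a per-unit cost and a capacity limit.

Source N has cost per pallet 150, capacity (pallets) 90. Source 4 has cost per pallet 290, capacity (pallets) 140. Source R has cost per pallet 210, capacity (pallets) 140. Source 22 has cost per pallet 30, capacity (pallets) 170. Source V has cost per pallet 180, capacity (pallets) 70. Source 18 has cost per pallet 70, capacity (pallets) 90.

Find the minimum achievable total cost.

10000

Cheapest first:
Take 170 from Source 22 at 30 ; need 70 more.
Source 18 (70): take the remaining 70 ; done.
Source N, Source V, Source R, Source 4: unused.
Cost = 170×30 + 70×70 = 10000.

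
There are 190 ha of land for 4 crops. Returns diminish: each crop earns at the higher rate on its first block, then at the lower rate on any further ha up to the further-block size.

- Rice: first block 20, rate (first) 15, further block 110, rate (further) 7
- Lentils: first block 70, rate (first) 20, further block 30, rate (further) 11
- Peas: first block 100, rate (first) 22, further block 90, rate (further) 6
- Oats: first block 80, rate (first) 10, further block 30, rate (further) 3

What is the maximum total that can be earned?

3900

Treat each block as its own option and order by rate: Peas/tier1 22 > Lentils/tier1 20 > Rice/tier1 15 > Lentils/tier2 11 > Oats/tier1 10 > Rice/tier2 7 > Peas/tier2 6 > Oats/tier2 3.
Fill Peas tier1 block (100 at 22) → 90 left.
Lentils/tier1 (20): +70 → 20 left.
Rice tier1 at 15: fill all 20 → 0 left.
Total = 22×100 + 20×70 + 15×20 = 3900.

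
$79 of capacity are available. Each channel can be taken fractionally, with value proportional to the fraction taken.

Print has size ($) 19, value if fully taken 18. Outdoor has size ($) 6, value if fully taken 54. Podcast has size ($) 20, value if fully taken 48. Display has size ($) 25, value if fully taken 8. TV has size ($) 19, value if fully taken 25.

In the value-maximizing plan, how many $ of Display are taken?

Best value per unit of size first: Outdoor 54/6≈9, Podcast 48/20≈2.4, TV 25/19≈1.32, Print 18/19≈0.947, Display 8/25≈0.32.
Take all of Outdoor (6 $, value 54) — 73 $ left.
Podcast: take in full, 20 $ for value 48 — 53 left.
TV: take in full, 19 $ for value 25 — 34 left.
All 19 $ of Print fit (value 18) — 15 remain.
Only 15 $ remain; take 15/25 of Display for value 8×15/25 = 4.8.

15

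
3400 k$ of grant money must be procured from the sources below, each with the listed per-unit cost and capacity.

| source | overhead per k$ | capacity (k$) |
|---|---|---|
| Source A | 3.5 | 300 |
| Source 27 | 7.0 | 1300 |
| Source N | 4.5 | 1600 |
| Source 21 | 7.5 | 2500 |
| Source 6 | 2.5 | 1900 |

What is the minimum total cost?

11200

Cheapest first:
Source 6 at 2.5: take all 1900 k$ ; 1500 still needed.
Take 300 from Source A at 3.5 ; need 1200 more.
Source N (4.5): take the remaining 1200 ; done.
Source 27, Source 21: unused.
Cost = 1900×2.5 + 300×3.5 + 1200×4.5 = 11200.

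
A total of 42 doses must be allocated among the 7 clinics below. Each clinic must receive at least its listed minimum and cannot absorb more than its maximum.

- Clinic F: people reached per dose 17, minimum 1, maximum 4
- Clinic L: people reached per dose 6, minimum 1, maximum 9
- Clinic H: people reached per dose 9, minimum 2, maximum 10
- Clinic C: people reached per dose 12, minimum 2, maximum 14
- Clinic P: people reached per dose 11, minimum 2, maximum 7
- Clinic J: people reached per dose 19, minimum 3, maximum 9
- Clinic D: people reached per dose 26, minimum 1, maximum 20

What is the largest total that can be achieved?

Meeting every minimum uses 1+1+2+2+2+3+1 = 12 doses, leaving 30.
Order the clinics by people reached per dose: Clinic D 26 > Clinic J 19 > Clinic F 17 > Clinic C 12 > Clinic P 11 > Clinic H 9 > Clinic L 6.
Clinic D takes 19 more to reach its cap of 20 → 11 left.
Give Clinic J 6 more to hit its cap of 9 → 5 left.
Clinic F: +3 to 4 (cap) → 2 left.
Clinic C: +2 (room for 12) → 4. Pool exhausted.
Total = 17×4 + 6×1 + 9×2 + 12×4 + 11×2 + 19×9 + 26×20 = 853.

853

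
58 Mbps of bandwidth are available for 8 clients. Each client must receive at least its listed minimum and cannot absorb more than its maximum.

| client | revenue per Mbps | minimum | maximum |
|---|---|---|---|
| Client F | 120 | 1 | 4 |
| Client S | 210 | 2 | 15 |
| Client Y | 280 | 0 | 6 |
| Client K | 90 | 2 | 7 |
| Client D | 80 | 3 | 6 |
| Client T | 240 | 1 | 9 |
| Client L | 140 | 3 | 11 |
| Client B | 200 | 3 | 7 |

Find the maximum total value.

10920

Meeting every minimum uses 1+2+0+2+3+1+3+3 = 15 Mbps, leaving 43.
Order the clients by revenue per Mbps: Client Y 280 > Client T 240 > Client S 210 > Client B 200 > Client L 140 > Client F 120 > Client K 90 > Client D 80.
Client Y takes 6 more to reach its cap of 6 — 37 left.
Client T takes 8 more to reach its cap of 9 — 29 left.
Client S: +13 to 15 (cap) — 16 left.
Give Client B 4 more to hit its cap of 7 — 12 left.
Give Client L 8 more to hit its cap of 11 — 4 left.
Give Client F 3 more to hit its cap of 4 — 1 left.
Client K has room for 5 more but only 1 remain, so it gets 3.
Total = 120×4 + 210×15 + 280×6 + 90×3 + 80×3 + 240×9 + 140×11 + 200×7 = 10920.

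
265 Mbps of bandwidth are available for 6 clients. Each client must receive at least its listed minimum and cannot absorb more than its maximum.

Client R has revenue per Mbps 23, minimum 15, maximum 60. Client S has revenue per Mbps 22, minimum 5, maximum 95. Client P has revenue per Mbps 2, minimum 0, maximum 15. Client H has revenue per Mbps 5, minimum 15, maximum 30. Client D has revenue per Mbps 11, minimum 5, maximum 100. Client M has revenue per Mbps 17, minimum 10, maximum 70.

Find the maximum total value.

Meeting every minimum uses 15+5+0+15+5+10 = 50 Mbps, leaving 215.
Highest revenue per Mbps first: Client R 23 > Client S 22 > Client M 17 > Client D 11 > Client H 5 > Client P 2.
Give Client R 45 more to hit its cap of 60 → 170 left.
Client S: +90 to 95 (cap) → 80 left.
Give Client M 60 more to hit its cap of 70 → 20 left.
Only 20 left; Client D takes them to reach 25.
Total = 23×60 + 22×95 + 5×15 + 11×25 + 17×70 = 5010.

5010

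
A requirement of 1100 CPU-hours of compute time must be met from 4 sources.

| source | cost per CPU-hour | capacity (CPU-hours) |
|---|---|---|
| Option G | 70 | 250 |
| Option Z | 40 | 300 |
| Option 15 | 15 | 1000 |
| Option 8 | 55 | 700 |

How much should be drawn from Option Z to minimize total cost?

Cheapest first:
Take 1000 from Option 15 at 15 — need 100 more.
Option Z at 40: take 100 of its 300 — requirement met.
Option 8, Option G: unused.

100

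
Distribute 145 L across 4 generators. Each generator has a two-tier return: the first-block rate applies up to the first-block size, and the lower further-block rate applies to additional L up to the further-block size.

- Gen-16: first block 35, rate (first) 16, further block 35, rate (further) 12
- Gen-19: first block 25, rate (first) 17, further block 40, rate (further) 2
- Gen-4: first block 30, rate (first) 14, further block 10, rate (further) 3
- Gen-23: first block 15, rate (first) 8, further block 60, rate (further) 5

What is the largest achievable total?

Rank every tier by rate: Gen-19/first 17 > Gen-16/first 16 > Gen-4/first 14 > Gen-16/second 12 > Gen-23/first 8 > Gen-23/second 5 > Gen-4/second 3 > Gen-19/second 2.
Gen-19 first at 17: fill all 25 → 120 left.
Gen-16/first (16): +35 → 85 left.
Gen-4/first (14): +30 → 55 left.
Gen-16/second (12): +35 → 20 left.
Gen-23 first at 8: fill all 15 → 5 left.
Gen-23/second: +5 of 60 at 5; pool empty.
Total = 17×25 + 16×35 + 14×30 + 12×35 + 8×15 + 5×5 = 1970.

1970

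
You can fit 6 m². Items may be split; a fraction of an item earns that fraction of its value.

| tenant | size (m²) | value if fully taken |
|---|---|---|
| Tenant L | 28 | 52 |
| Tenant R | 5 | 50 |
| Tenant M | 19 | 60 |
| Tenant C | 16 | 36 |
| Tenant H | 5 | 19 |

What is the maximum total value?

53.8

Best value per unit of size first: Tenant R 50/5≈10, Tenant H 19/5≈3.8, Tenant M 60/19≈3.16, Tenant C 36/16≈2.25, Tenant L 52/28≈1.86.
All 5 m² of Tenant R fit (value 50) — 1 remain.
Only 1 m² remain; take 1/5 of Tenant H for value 19×1/5 = 3.8.
Total value = 53.8.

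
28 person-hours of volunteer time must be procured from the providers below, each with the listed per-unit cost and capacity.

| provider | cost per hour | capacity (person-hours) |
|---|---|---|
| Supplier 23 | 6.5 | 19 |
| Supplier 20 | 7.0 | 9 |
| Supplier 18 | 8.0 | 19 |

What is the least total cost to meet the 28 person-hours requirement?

186.5

Fill from the cheapest provider first.
Take 19 from Supplier 23 at 6.5 → need 9 more.
Take 9 from Supplier 20 at 7.0 → need 0 more.
Supplier 18: unused.
Cost = 19×6.5 + 9×7.0 = 186.5.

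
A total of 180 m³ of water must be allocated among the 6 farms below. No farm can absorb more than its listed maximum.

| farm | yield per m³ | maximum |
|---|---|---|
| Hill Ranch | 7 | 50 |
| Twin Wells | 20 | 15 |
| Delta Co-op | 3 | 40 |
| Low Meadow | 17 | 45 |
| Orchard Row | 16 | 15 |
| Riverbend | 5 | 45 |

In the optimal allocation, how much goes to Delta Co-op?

10

Highest yield per m³ first: Twin Wells 20 > Low Meadow 17 > Orchard Row 16 > Hill Ranch 7 > Riverbend 5 > Delta Co-op 3.
Twin Wells takes 15 to reach its cap of 15 ; 165 left.
Low Meadow takes 45 to reach its cap of 45 ; 120 left.
Give Orchard Row 15 to hit its cap of 15 ; 105 left.
Give Hill Ranch 50 to hit its cap of 50 ; 55 left.
Riverbend: +45 to 45 (cap) ; 10 left.
Delta Co-op has room for 40 but only 10 remain, so it gets 10.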